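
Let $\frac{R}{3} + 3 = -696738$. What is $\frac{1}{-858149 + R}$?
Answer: $- \frac{1}{2948372} \approx -3.3917 \cdot 10^{-7}$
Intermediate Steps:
$R = -2090223$ ($R = -9 + 3 \left(-696738\right) = -9 - 2090214 = -2090223$)
$\frac{1}{-858149 + R} = \frac{1}{-858149 - 2090223} = \frac{1}{-2948372} = - \frac{1}{2948372}$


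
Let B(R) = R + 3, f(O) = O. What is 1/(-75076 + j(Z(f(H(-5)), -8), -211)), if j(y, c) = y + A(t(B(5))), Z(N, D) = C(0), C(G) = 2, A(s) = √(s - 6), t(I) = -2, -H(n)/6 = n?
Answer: -37537/2818052742 - I*√2/2818052742 ≈ -1.332e-5 - 5.0184e-10*I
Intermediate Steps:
H(n) = -6*n
B(R) = 3 + R
A(s) = √(-6 + s)
Z(N, D) = 2
j(y, c) = y + 2*I*√2 (j(y, c) = y + √(-6 - 2) = y + √(-8) = y + 2*I*√2)
1/(-75076 + j(Z(f(H(-5)), -8), -211)) = 1/(-75076 + (2 + 2*I*√2)) = 1/(-75074 + 2*I*√2)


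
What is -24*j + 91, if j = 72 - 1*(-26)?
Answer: -2261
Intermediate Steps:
j = 98 (j = 72 + 26 = 98)
-24*j + 91 = -24*98 + 91 = -2352 + 91 = -2261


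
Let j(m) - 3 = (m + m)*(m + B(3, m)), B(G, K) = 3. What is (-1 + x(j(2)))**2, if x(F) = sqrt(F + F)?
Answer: (1 - sqrt(46))**2 ≈ 33.435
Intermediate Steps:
j(m) = 3 + 2*m*(3 + m) (j(m) = 3 + (m + m)*(m + 3) = 3 + (2*m)*(3 + m) = 3 + 2*m*(3 + m))
x(F) = sqrt(2)*sqrt(F) (x(F) = sqrt(2*F) = sqrt(2)*sqrt(F))
(-1 + x(j(2)))**2 = (-1 + sqrt(2)*sqrt(3 + 2*2**2 + 6*2))**2 = (-1 + sqrt(2)*sqrt(3 + 2*4 + 12))**2 = (-1 + sqrt(2)*sqrt(3 + 8 + 12))**2 = (-1 + sqrt(2)*sqrt(23))**2 = (-1 + sqrt(46))**2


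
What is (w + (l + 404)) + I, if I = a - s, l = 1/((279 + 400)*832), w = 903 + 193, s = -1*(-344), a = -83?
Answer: 606167745/564928 ≈ 1073.0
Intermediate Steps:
s = 344
w = 1096
l = 1/564928 (l = (1/832)/679 = (1/679)*(1/832) = 1/564928 ≈ 1.7701e-6)
I = -427 (I = -83 - 1*344 = -83 - 344 = -427)
(w + (l + 404)) + I = (1096 + (1/564928 + 404)) - 427 = (1096 + 228230913/564928) - 427 = 847392001/564928 - 427 = 606167745/564928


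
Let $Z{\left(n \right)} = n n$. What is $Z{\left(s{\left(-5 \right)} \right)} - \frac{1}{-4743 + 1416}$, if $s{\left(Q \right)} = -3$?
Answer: $\frac{29944}{3327} \approx 9.0003$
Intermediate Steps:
$Z{\left(n \right)} = n^{2}$
$Z{\left(s{\left(-5 \right)} \right)} - \frac{1}{-4743 + 1416} = \left(-3\right)^{2} - \frac{1}{-4743 + 1416} = 9 - \frac{1}{-3327} = 9 - - \frac{1}{3327} = 9 + \frac{1}{3327} = \frac{29944}{3327}$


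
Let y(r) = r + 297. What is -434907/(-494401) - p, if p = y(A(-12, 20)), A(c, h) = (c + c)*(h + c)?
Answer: -51477198/494401 ≈ -104.12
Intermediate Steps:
A(c, h) = 2*c*(c + h) (A(c, h) = (2*c)*(c + h) = 2*c*(c + h))
y(r) = 297 + r
p = 105 (p = 297 + 2*(-12)*(-12 + 20) = 297 + 2*(-12)*8 = 297 - 192 = 105)
-434907/(-494401) - p = -434907/(-494401) - 1*105 = -434907*(-1/494401) - 105 = 434907/494401 - 105 = -51477198/494401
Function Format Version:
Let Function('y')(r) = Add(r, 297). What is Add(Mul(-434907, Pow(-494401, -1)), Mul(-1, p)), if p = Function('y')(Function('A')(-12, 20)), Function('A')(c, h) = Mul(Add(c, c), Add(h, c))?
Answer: Rational(-51477198, 494401) ≈ -104.12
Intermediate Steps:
Function('A')(c, h) = Mul(2, c, Add(c, h)) (Function('A')(c, h) = Mul(Mul(2, c), Add(c, h)) = Mul(2, c, Add(c, h)))
Function('y')(r) = Add(297, r)
p = 105 (p = Add(297, Mul(2, -12, Add(-12, 20))) = Add(297, Mul(2, -12, 8)) = Add(297, -192) = 105)
Add(Mul(-434907, Pow(-494401, -1)), Mul(-1, p)) = Add(Mul(-434907, Pow(-494401, -1)), Mul(-1, 105)) = Add(Mul(-434907, Rational(-1, 494401)), -105) = Add(Rational(434907, 494401), -105) = Rational(-51477198, 494401)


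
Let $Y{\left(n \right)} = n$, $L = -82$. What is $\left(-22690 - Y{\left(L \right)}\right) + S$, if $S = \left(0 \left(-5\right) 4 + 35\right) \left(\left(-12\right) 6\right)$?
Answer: $-25128$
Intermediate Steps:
$S = -2520$ ($S = \left(0 \cdot 4 + 35\right) \left(-72\right) = \left(0 + 35\right) \left(-72\right) = 35 \left(-72\right) = -2520$)
$\left(-22690 - Y{\left(L \right)}\right) + S = \left(-22690 - -82\right) - 2520 = \left(-22690 + 82\right) - 2520 = -22608 - 2520 = -25128$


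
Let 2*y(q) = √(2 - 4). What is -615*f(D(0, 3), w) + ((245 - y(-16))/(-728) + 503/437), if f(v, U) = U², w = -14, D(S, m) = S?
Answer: -5478264903/45448 + I*√2/1456 ≈ -1.2054e+5 + 0.0009713*I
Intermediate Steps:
y(q) = I*√2/2 (y(q) = √(2 - 4)/2 = √(-2)/2 = (I*√2)/2 = I*√2/2)
-615*f(D(0, 3), w) + ((245 - y(-16))/(-728) + 503/437) = -615*(-14)² + ((245 - I*√2/2)/(-728) + 503/437) = -615*196 + ((245 - I*√2/2)*(-1/728) + 503*(1/437)) = -120540 + ((-35/104 + I*√2/1456) + 503/437) = -120540 + (37017/45448 + I*√2/1456) = -5478264903/45448 + I*√2/1456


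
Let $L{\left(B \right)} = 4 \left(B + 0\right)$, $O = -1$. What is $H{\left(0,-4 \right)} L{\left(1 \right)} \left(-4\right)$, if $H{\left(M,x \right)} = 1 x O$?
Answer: $-64$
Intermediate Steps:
$L{\left(B \right)} = 4 B$
$H{\left(M,x \right)} = - x$ ($H{\left(M,x \right)} = 1 x \left(-1\right) = x \left(-1\right) = - x$)
$H{\left(0,-4 \right)} L{\left(1 \right)} \left(-4\right) = \left(-1\right) \left(-4\right) 4 \cdot 1 \left(-4\right) = 4 \cdot 4 \left(-4\right) = 16 \left(-4\right) = -64$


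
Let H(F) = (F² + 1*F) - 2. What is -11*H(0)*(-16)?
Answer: -352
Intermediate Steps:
H(F) = -2 + F + F² (H(F) = (F² + F) - 2 = (F + F²) - 2 = -2 + F + F²)
-11*H(0)*(-16) = -11*(-2 + 0 + 0²)*(-16) = -11*(-2 + 0 + 0)*(-16) = -11*(-2)*(-16) = 22*(-16) = -352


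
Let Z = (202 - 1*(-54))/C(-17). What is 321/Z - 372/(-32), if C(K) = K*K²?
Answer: -1574097/256 ≈ -6148.8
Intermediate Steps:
C(K) = K³
Z = -256/4913 (Z = (202 - 1*(-54))/((-17)³) = (202 + 54)/(-4913) = 256*(-1/4913) = -256/4913 ≈ -0.052107)
321/Z - 372/(-32) = 321/(-256/4913) - 372/(-32) = 321*(-4913/256) - 372*(-1/32) = -1577073/256 + 93/8 = -1574097/256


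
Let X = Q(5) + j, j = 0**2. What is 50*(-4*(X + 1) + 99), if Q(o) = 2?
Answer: 4350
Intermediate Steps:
j = 0
X = 2 (X = 2 + 0 = 2)
50*(-4*(X + 1) + 99) = 50*(-4*(2 + 1) + 99) = 50*(-4*3 + 99) = 50*(-12 + 99) = 50*87 = 4350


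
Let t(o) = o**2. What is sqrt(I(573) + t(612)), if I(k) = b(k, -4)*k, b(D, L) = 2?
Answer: sqrt(375690) ≈ 612.94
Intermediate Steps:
I(k) = 2*k
sqrt(I(573) + t(612)) = sqrt(2*573 + 612**2) = sqrt(1146 + 374544) = sqrt(375690)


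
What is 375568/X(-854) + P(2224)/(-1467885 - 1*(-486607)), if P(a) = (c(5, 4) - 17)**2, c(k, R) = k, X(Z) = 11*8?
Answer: 23033537702/5397029 ≈ 4267.8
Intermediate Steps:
X(Z) = 88
P(a) = 144 (P(a) = (5 - 17)**2 = (-12)**2 = 144)
375568/X(-854) + P(2224)/(-1467885 - 1*(-486607)) = 375568/88 + 144/(-1467885 - 1*(-486607)) = 375568*(1/88) + 144/(-1467885 + 486607) = 46946/11 + 144/(-981278) = 46946/11 + 144*(-1/981278) = 46946/11 - 72/490639 = 23033537702/5397029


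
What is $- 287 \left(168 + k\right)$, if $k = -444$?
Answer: $79212$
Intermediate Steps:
$- 287 \left(168 + k\right) = - 287 \left(168 - 444\right) = \left(-287\right) \left(-276\right) = 79212$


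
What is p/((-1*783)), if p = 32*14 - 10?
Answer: -146/261 ≈ -0.55939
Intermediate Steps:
p = 438 (p = 448 - 10 = 438)
p/((-1*783)) = 438/((-1*783)) = 438/(-783) = 438*(-1/783) = -146/261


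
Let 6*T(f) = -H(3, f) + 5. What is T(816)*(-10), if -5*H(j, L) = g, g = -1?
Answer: -8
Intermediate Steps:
H(j, L) = 1/5 (H(j, L) = -1/5*(-1) = 1/5)
T(f) = 4/5 (T(f) = (-1*1/5 + 5)/6 = (-1/5 + 5)/6 = (1/6)*(24/5) = 4/5)
T(816)*(-10) = (4/5)*(-10) = -8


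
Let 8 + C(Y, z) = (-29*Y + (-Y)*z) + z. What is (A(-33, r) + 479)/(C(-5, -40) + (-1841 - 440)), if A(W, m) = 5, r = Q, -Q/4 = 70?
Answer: -121/596 ≈ -0.20302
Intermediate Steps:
Q = -280 (Q = -4*70 = -280)
C(Y, z) = -8 + z - 29*Y - Y*z (C(Y, z) = -8 + ((-29*Y + (-Y)*z) + z) = -8 + ((-29*Y - Y*z) + z) = -8 + (z - 29*Y - Y*z) = -8 + z - 29*Y - Y*z)
r = -280
(A(-33, r) + 479)/(C(-5, -40) + (-1841 - 440)) = (5 + 479)/((-8 - 40 - 29*(-5) - 1*(-5)*(-40)) + (-1841 - 440)) = 484/((-8 - 40 + 145 - 200) - 2281) = 484/(-103 - 2281) = 484/(-2384) = 484*(-1/2384) = -121/596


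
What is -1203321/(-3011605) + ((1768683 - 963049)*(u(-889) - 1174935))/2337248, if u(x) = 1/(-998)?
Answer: -1422491744217546579943/3512395013756960 ≈ -4.0499e+5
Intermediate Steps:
u(x) = -1/998
-1203321/(-3011605) + ((1768683 - 963049)*(u(-889) - 1174935))/2337248 = -1203321/(-3011605) + ((1768683 - 963049)*(-1/998 - 1174935))/2337248 = -1203321*(-1/3011605) + (805634*(-1172585131/998))*(1/2337248) = 1203321/3011605 - 472337224714027/499*1/2337248 = 1203321/3011605 - 472337224714027/1166286752 = -1422491744217546579943/3512395013756960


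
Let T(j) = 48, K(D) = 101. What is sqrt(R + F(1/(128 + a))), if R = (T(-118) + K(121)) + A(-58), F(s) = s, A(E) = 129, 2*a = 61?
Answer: 72*sqrt(5389)/317 ≈ 16.674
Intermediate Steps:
a = 61/2 (a = (1/2)*61 = 61/2 ≈ 30.500)
R = 278 (R = (48 + 101) + 129 = 149 + 129 = 278)
sqrt(R + F(1/(128 + a))) = sqrt(278 + 1/(128 + 61/2)) = sqrt(278 + 1/(317/2)) = sqrt(278 + 2/317) = sqrt(88128/317) = 72*sqrt(5389)/317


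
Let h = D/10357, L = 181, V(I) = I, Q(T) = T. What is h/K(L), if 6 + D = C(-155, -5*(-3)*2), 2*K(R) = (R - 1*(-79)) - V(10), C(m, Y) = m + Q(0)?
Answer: -161/1294625 ≈ -0.00012436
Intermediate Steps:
C(m, Y) = m (C(m, Y) = m + 0 = m)
K(R) = 69/2 + R/2 (K(R) = ((R - 1*(-79)) - 1*10)/2 = ((R + 79) - 10)/2 = ((79 + R) - 10)/2 = (69 + R)/2 = 69/2 + R/2)
D = -161 (D = -6 - 155 = -161)
h = -161/10357 ≈ -0.015545
h/K(L) = -161/(10357*(69/2 + (½)*181)) = -161/(10357*(69/2 + 181/2)) = -161/10357/125 = -161/10357*1/125 = -161/1294625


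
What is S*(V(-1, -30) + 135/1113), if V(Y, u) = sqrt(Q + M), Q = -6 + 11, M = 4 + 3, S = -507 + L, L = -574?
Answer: -48645/371 - 2162*sqrt(3) ≈ -3875.8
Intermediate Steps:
S = -1081 (S = -507 - 574 = -1081)
M = 7
Q = 5
V(Y, u) = 2*sqrt(3) (V(Y, u) = sqrt(5 + 7) = sqrt(12) = 2*sqrt(3))
S*(V(-1, -30) + 135/1113) = -1081*(2*sqrt(3) + 135/1113) = -1081*(2*sqrt(3) + 135*(1/1113)) = -1081*(2*sqrt(3) + 45/371) = -1081*(45/371 + 2*sqrt(3)) = -48645/371 - 2162*sqrt(3)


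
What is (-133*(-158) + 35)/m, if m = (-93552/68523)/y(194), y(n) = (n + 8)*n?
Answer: -4710203707573/7796 ≈ -6.0418e+8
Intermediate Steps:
y(n) = n*(8 + n) (y(n) = (8 + n)*n = n*(8 + n))
m = -7796/223773277 (m = (-93552/68523)/((194*(8 + 194))) = (-93552*1/68523)/((194*202)) = -31184/22841/39188 = -31184/22841*1/39188 = -7796/223773277 ≈ -3.4839e-5)
(-133*(-158) + 35)/m = (-133*(-158) + 35)/(-7796/223773277) = (21014 + 35)*(-223773277/7796) = 21049*(-223773277/7796) = -4710203707573/7796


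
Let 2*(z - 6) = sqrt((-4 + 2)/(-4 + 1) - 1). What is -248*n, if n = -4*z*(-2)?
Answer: -11904 - 992*I*sqrt(3)/3 ≈ -11904.0 - 572.73*I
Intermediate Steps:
z = 6 + I*sqrt(3)/6 (z = 6 + sqrt((-4 + 2)/(-4 + 1) - 1)/2 = 6 + sqrt(-2/(-3) - 1)/2 = 6 + sqrt(-2*(-1/3) - 1)/2 = 6 + sqrt(2/3 - 1)/2 = 6 + sqrt(-1/3)/2 = 6 + (I*sqrt(3)/3)/2 = 6 + I*sqrt(3)/6 ≈ 6.0 + 0.28868*I)
n = 48 + 4*I*sqrt(3)/3 (n = -4*(6 + I*sqrt(3)/6)*(-2) = (-24 - 2*I*sqrt(3)/3)*(-2) = 48 + 4*I*sqrt(3)/3 ≈ 48.0 + 2.3094*I)
-248*n = -248*(48 + 4*I*sqrt(3)/3) = -11904 - 992*I*sqrt(3)/3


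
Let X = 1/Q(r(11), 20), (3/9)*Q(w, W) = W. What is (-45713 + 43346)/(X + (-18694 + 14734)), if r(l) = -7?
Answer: 142020/237599 ≈ 0.59773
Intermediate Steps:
Q(w, W) = 3*W
X = 1/60 (X = 1/(3*20) = 1/60 ≈ 0.016667)
(-45713 + 43346)/(X + (-18694 + 14734)) = (-45713 + 43346)/(1/60 + (-18694 + 14734)) = -2367/(1/60 - 3960) = -2367/(-237599/60) = -2367*(-60/237599) = 142020/237599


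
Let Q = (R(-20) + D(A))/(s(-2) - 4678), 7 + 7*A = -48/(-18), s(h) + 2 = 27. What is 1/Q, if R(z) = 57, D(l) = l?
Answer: -97713/1184 ≈ -82.528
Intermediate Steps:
s(h) = 25 (s(h) = -2 + 27 = 25)
A = -13/21 (A = -1 + (-48/(-18))/7 = -1 + (-48*(-1/18))/7 = -1 + (⅐)*(8/3) = -1 + 8/21 = -13/21 ≈ -0.61905)
Q = -1184/97713 (Q = (57 - 13/21)/(25 - 4678) = (1184/21)/(-4653) = (1184/21)*(-1/4653) = -1184/97713 ≈ -0.012117)
1/Q = 1/(-1184/97713) = -97713/1184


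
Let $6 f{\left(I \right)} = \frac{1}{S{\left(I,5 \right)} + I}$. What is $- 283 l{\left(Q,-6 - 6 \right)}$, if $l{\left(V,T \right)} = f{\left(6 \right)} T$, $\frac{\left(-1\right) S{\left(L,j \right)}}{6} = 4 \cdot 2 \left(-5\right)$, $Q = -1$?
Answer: $\frac{283}{123} \approx 2.3008$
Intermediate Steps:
$S{\left(L,j \right)} = 240$ ($S{\left(L,j \right)} = - 6 \cdot 4 \cdot 2 \left(-5\right) = - 6 \cdot 8 \left(-5\right) = \left(-6\right) \left(-40\right) = 240$)
$f{\left(I \right)} = \frac{1}{6 \left(240 + I\right)}$
$l{\left(V,T \right)} = \frac{T}{1476}$ ($l{\left(V,T \right)} = \frac{1}{6 \left(240 + 6\right)} T = \frac{1}{6 \cdot 246} T = \frac{1}{6} \cdot \frac{1}{246} T = \frac{T}{1476}$)
$- 283 l{\left(Q,-6 - 6 \right)} = - 283 \frac{-6 - 6}{1476} = - 283 \cdot \frac{1}{1476} \left(-12\right) = \left(-283\right) \left(- \frac{1}{123}\right) = \frac{283}{123}$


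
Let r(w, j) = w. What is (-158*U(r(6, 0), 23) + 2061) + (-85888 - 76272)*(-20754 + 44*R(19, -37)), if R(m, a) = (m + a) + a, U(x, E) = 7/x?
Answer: 11273693150/3 ≈ 3.7579e+9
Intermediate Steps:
R(m, a) = m + 2*a (R(m, a) = (a + m) + a = m + 2*a)
(-158*U(r(6, 0), 23) + 2061) + (-85888 - 76272)*(-20754 + 44*R(19, -37)) = (-1106/6 + 2061) + (-85888 - 76272)*(-20754 + 44*(19 + 2*(-37))) = (-1106/6 + 2061) - 162160*(-20754 + 44*(19 - 74)) = (-158*7/6 + 2061) - 162160*(-20754 + 44*(-55)) = (-553/3 + 2061) - 162160*(-20754 - 2420) = 5630/3 - 162160*(-23174) = 5630/3 + 3757895840 = 11273693150/3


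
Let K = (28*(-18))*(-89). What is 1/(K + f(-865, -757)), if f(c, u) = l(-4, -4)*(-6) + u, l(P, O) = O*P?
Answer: 1/44003 ≈ 2.2726e-5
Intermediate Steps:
K = 44856 (K = -504*(-89) = 44856)
f(c, u) = -96 + u (f(c, u) = -4*(-4)*(-6) + u = 16*(-6) + u = -96 + u)
1/(K + f(-865, -757)) = 1/(44856 + (-96 - 757)) = 1/(44856 - 853) = 1/44003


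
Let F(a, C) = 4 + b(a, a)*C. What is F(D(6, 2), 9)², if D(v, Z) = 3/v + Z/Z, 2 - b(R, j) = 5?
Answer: 529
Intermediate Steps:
b(R, j) = -3 (b(R, j) = 2 - 1*5 = 2 - 5 = -3)
D(v, Z) = 1 + 3/v (D(v, Z) = 3/v + 1 = 1 + 3/v)
F(a, C) = 4 - 3*C
F(D(6, 2), 9)² = (4 - 3*9)² = (4 - 27)² = (-23)² = 529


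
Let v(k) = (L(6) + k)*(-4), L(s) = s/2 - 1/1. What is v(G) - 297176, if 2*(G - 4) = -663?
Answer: -295874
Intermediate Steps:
G = -655/2 (G = 4 + (½)*(-663) = 4 - 663/2 = -655/2 ≈ -327.50)
L(s) = -1 + s/2 (L(s) = s*(½) - 1*1 = s/2 - 1 = -1 + s/2)
v(k) = -8 - 4*k (v(k) = ((-1 + (½)*6) + k)*(-4) = ((-1 + 3) + k)*(-4) = (2 + k)*(-4) = -8 - 4*k)
v(G) - 297176 = (-8 - 4*(-655/2)) - 297176 = (-8 + 1310) - 297176 = 1302 - 297176 = -295874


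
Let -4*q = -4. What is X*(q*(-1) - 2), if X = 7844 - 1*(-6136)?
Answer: -41940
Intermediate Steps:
q = 1 (q = -1/4*(-4) = 1)
X = 13980 (X = 7844 + 6136 = 13980)
X*(q*(-1) - 2) = 13980*(1*(-1) - 2) = 13980*(-1 - 2) = 13980*(-3) = -41940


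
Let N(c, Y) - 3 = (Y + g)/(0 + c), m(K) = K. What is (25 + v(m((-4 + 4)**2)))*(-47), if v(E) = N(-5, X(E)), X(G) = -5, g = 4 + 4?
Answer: -6439/5 ≈ -1287.8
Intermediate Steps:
g = 8
N(c, Y) = 3 + (8 + Y)/c (N(c, Y) = 3 + (Y + 8)/(0 + c) = 3 + (8 + Y)/c)
v(E) = 12/5 (v(E) = (8 - 5 + 3*(-5))/(-5) = -(8 - 5 - 15)/5 = -1/5*(-12) = 12/5)
(25 + v(m((-4 + 4)**2)))*(-47) = (25 + 12/5)*(-47) = (137/5)*(-47) = -6439/5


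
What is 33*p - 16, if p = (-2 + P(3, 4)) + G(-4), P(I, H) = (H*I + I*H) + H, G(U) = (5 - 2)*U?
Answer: 446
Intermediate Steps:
G(U) = 3*U
P(I, H) = H + 2*H*I (P(I, H) = (H*I + H*I) + H = 2*H*I + H = H + 2*H*I)
p = 14 (p = (-2 + 4*(1 + 2*3)) + 3*(-4) = (-2 + 4*(1 + 6)) - 12 = (-2 + 4*7) - 12 = (-2 + 28) - 12 = 26 - 12 = 14)
33*p - 16 = 33*14 - 16 = 462 - 16 = 446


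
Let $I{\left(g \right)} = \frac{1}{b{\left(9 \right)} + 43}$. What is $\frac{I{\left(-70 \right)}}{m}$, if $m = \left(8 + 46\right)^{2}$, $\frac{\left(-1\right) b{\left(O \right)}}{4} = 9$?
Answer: $\frac{1}{20412} \approx 4.8991 \cdot 10^{-5}$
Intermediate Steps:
$b{\left(O \right)} = -36$ ($b{\left(O \right)} = \left(-4\right) 9 = -36$)
$I{\left(g \right)} = \frac{1}{7}$ ($I{\left(g \right)} = \frac{1}{-36 + 43} = \frac{1}{7}$)
$m = 2916$ ($m = 54^{2} = 2916$)
$\frac{I{\left(-70 \right)}}{m} = \frac{1}{7 \cdot 2916} = \frac{1}{7} \cdot \frac{1}{2916} = \frac{1}{20412}$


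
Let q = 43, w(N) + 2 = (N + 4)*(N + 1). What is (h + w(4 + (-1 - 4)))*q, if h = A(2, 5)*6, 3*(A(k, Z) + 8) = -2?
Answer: -2322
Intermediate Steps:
A(k, Z) = -26/3 (A(k, Z) = -8 + (⅓)*(-2) = -8 - ⅔ = -26/3)
h = -52 (h = -26/3*6 = -52)
w(N) = -2 + (1 + N)*(4 + N) (w(N) = -2 + (N + 4)*(N + 1) = -2 + (4 + N)*(1 + N) = -2 + (1 + N)*(4 + N))
(h + w(4 + (-1 - 4)))*q = (-52 + (2 + (4 + (-1 - 4))² + 5*(4 + (-1 - 4))))*43 = (-52 + (2 + (4 - 5)² + 5*(4 - 5)))*43 = (-52 + (2 + (-1)² + 5*(-1)))*43 = (-52 + (2 + 1 - 5))*43 = (-52 - 2)*43 = -54*43 = -2322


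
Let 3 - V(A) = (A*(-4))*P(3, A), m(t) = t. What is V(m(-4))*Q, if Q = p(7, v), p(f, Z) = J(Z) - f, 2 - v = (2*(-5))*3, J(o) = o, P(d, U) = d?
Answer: -1125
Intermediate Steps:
v = 32 (v = 2 - 2*(-5)*3 = 2 - (-10)*3 = 2 - 1*(-30) = 2 + 30 = 32)
p(f, Z) = Z - f
Q = 25 (Q = 32 - 1*7 = 32 - 7 = 25)
V(A) = 3 + 12*A (V(A) = 3 - A*(-4)*3 = 3 - (-4*A)*3 = 3 - (-12)*A = 3 + 12*A)
V(m(-4))*Q = (3 + 12*(-4))*25 = (3 - 48)*25 = -45*25 = -1125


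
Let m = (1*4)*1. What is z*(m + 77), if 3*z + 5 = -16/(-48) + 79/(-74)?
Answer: -11457/74 ≈ -154.82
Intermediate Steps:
m = 4 (m = 4*1 = 4)
z = -1273/666 (z = -5/3 + (-16/(-48) + 79/(-74))/3 = -5/3 + (-16*(-1/48) + 79*(-1/74))/3 = -5/3 + (1/3 - 79/74)/3 = -5/3 + (1/3)*(-163/222) = -5/3 - 163/666 = -1273/666 ≈ -1.9114)
z*(m + 77) = -1273*(4 + 77)/666 = -1273/666*81 = -11457/74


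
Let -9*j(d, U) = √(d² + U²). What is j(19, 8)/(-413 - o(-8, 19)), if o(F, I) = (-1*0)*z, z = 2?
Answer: 5*√17/3717 ≈ 0.0055463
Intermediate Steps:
o(F, I) = 0 (o(F, I) = -1*0*2 = 0*2 = 0)
j(d, U) = -√(U² + d²)/9 (j(d, U) = -√(d² + U²)/9 = -√(U² + d²)/9)
j(19, 8)/(-413 - o(-8, 19)) = (-√(8² + 19²)/9)/(-413 - 1*0) = (-√(64 + 361)/9)/(-413 + 0) = -5*√17/9/(-413) = -5*√17/9*(-1/413) = 5*√17/3717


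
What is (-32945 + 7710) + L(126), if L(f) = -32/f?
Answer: -1589821/63 ≈ -25235.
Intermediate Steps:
(-32945 + 7710) + L(126) = (-32945 + 7710) - 32/126 = -25235 - 32*1/126 = -25235 - 16/63 = -1589821/63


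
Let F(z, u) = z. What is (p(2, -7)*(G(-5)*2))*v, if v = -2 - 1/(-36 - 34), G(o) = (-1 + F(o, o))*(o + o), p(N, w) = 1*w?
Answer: 1668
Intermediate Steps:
p(N, w) = w
G(o) = 2*o*(-1 + o) (G(o) = (-1 + o)*(o + o) = (-1 + o)*(2*o) = 2*o*(-1 + o))
v = -139/70 (v = -2 - 1/(-70) = -2 - 1*(-1/70) = -2 + 1/70 = -139/70 ≈ -1.9857)
(p(2, -7)*(G(-5)*2))*v = -7*2*(-5)*(-1 - 5)*2*(-139/70) = -7*2*(-5)*(-6)*2*(-139/70) = -420*2*(-139/70) = -7*120*(-139/70) = -840*(-139/70) = 1668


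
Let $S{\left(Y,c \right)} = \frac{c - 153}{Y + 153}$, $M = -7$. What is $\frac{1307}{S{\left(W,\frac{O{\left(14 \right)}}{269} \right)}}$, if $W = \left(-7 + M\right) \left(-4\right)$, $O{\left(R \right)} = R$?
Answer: $- \frac{73480847}{41143} \approx -1786.0$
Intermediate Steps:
$W = 56$ ($W = \left(-7 - 7\right) \left(-4\right) = \left(-14\right) \left(-4\right) = 56$)
$S{\left(Y,c \right)} = \frac{-153 + c}{153 + Y}$
$\frac{1307}{S{\left(W,\frac{O{\left(14 \right)}}{269} \right)}} = \frac{1307}{\frac{1}{153 + 56} \left(-153 + \frac{14}{269}\right)} = \frac{1307}{\frac{1}{209} \left(-153 + 14 \cdot \frac{1}{269}\right)} = \frac{1307}{\frac{1}{209} \left(-153 + \frac{14}{269}\right)} = \frac{1307}{\frac{1}{209} \left(- \frac{41143}{269}\right)} = \frac{1307}{- \frac{41143}{56221}} = 1307 \left(- \frac{56221}{41143}\right) = - \frac{73480847}{41143}$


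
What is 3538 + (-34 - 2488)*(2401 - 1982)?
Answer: -1053180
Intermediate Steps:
3538 + (-34 - 2488)*(2401 - 1982) = 3538 - 2522*419 = 3538 - 1056718 = -1053180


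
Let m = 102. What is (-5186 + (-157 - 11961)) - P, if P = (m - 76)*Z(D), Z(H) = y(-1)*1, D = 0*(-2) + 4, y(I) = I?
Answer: -17278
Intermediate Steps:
D = 4 (D = 0 + 4 = 4)
Z(H) = -1 (Z(H) = -1*1 = -1)
P = -26 (P = (102 - 76)*(-1) = 26*(-1) = -26)
(-5186 + (-157 - 11961)) - P = (-5186 + (-157 - 11961)) - 1*(-26) = (-5186 - 12118) + 26 = -17304 + 26 = -17278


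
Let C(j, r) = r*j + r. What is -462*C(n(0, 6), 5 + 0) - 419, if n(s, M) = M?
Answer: -16589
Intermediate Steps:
C(j, r) = r + j*r (C(j, r) = j*r + r = r + j*r)
-462*C(n(0, 6), 5 + 0) - 419 = -462*(5 + 0)*(1 + 6) - 419 = -2310*7 - 419 = -462*35 - 419 = -16170 - 419 = -16589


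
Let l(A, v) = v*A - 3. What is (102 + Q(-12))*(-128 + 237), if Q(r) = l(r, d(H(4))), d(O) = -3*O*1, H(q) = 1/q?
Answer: 11772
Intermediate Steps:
d(O) = -3*O
l(A, v) = -3 + A*v (l(A, v) = A*v - 3 = -3 + A*v)
Q(r) = -3 - 3*r/4 (Q(r) = -3 + r*(-3/4) = -3 + r*(-3*¼) = -3 + r*(-¾) = -3 - 3*r/4)
(102 + Q(-12))*(-128 + 237) = (102 + (-3 - ¾*(-12)))*(-128 + 237) = (102 + (-3 + 9))*109 = (102 + 6)*109 = 108*109 = 11772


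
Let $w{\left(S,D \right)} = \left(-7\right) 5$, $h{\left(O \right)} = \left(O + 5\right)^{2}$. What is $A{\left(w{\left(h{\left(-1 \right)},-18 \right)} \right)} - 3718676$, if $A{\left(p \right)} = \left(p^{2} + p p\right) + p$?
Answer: $-3716261$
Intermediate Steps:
$h{\left(O \right)} = \left(5 + O\right)^{2}$
$w{\left(S,D \right)} = -35$
$A{\left(p \right)} = p + 2 p^{2}$ ($A{\left(p \right)} = \left(p^{2} + p^{2}\right) + p = 2 p^{2} + p = p + 2 p^{2}$)
$A{\left(w{\left(h{\left(-1 \right)},-18 \right)} \right)} - 3718676 = - 35 \left(1 + 2 \left(-35\right)\right) - 3718676 = - 35 \left(1 - 70\right) - 3718676 = \left(-35\right) \left(-69\right) - 3718676 = 2415 - 3718676 = -3716261$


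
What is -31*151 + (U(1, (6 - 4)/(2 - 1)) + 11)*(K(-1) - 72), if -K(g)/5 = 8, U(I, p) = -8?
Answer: -5017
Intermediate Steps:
K(g) = -40 (K(g) = -5*8 = -40)
-31*151 + (U(1, (6 - 4)/(2 - 1)) + 11)*(K(-1) - 72) = -31*151 + (-8 + 11)*(-40 - 72) = -4681 + 3*(-112) = -4681 - 336 = -5017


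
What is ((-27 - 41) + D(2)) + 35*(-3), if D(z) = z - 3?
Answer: -174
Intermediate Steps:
D(z) = -3 + z
((-27 - 41) + D(2)) + 35*(-3) = ((-27 - 41) + (-3 + 2)) + 35*(-3) = (-68 - 1) - 105 = -69 - 105 = -174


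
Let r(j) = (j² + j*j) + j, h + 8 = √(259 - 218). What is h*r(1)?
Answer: -24 + 3*√41 ≈ -4.7906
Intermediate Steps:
h = -8 + √41 (h = -8 + √(259 - 218) = -8 + √41 ≈ -1.5969)
r(j) = j + 2*j² (r(j) = (j² + j²) + j = 2*j² + j = j + 2*j²)
h*r(1) = (-8 + √41)*(1*(1 + 2*1)) = (-8 + √41)*(1*(1 + 2)) = (-8 + √41)*(1*3) = (-8 + √41)*3 = -24 + 3*√41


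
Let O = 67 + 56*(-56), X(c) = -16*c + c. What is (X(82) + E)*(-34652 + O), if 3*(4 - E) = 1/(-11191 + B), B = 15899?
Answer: 653177779025/14124 ≈ 4.6246e+7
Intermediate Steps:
X(c) = -15*c
E = 56495/14124 (E = 4 - 1/(3*(-11191 + 15899)) = 4 - 1/3/4708 = 4 - 1/3*1/4708 = 4 - 1/14124 = 56495/14124 ≈ 3.9999)
O = -3069 (O = 67 - 3136 = -3069)
(X(82) + E)*(-34652 + O) = (-15*82 + 56495/14124)*(-34652 - 3069) = (-1230 + 56495/14124)*(-37721) = -17316025/14124*(-37721) = 653177779025/14124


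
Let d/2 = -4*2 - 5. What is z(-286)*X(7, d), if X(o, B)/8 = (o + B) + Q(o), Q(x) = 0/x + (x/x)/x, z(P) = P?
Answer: 302016/7 ≈ 43145.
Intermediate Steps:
Q(x) = 1/x (Q(x) = 0 + 1/x = 1/x)
d = -26 (d = 2*(-4*2 - 5) = 2*(-8 - 5) = 2*(-13) = -26)
X(o, B) = 8*B + 8*o + 8/o (X(o, B) = 8*((o + B) + 1/o) = 8*((B + o) + 1/o) = 8*(B + o + 1/o) = 8*B + 8*o + 8/o)
z(-286)*X(7, d) = -2288*(1 + 7*(-26 + 7))/7 = -2288*(1 + 7*(-19))/7 = -2288*(1 - 133)/7 = -2288*(-132)/7 = -286*(-1056/7) = 302016/7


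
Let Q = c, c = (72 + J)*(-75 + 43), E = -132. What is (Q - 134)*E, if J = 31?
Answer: 452760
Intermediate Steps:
c = -3296 (c = (72 + 31)*(-75 + 43) = 103*(-32) = -3296)
Q = -3296
(Q - 134)*E = (-3296 - 134)*(-132) = -3430*(-132) = 452760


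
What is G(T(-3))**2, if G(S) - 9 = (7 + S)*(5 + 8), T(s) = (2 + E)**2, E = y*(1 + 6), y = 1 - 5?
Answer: 78996544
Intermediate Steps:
y = -4
E = -28 (E = -4*(1 + 6) = -4*7 = -28)
T(s) = 676 (T(s) = (2 - 28)**2 = (-26)**2 = 676)
G(S) = 100 + 13*S (G(S) = 9 + (7 + S)*(5 + 8) = 9 + (7 + S)*13 = 9 + (91 + 13*S) = 100 + 13*S)
G(T(-3))**2 = (100 + 13*676)**2 = (100 + 8788)**2 = 8888**2 = 78996544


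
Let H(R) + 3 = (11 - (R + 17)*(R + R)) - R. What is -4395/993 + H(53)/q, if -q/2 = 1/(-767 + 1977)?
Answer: 1494902110/331 ≈ 4.5163e+6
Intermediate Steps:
H(R) = 8 - R - 2*R*(17 + R) (H(R) = -3 + ((11 - (R + 17)*(R + R)) - R) = -3 + ((11 - (17 + R)*2*R) - R) = -3 + ((11 - 2*R*(17 + R)) - R) = -3 + (11 - R - 2*R*(17 + R)) = 8 - R - 2*R*(17 + R))
q = -1/605 (q = -2/(-767 + 1977) = -2/1210 = -2*1/1210 = -1/605 ≈ -0.0016529)
-4395/993 + H(53)/q = -4395/993 + (8 - 35*53 - 2*53²)/(-1/605) = -4395*1/993 + (8 - 1855 - 2*2809)*(-605) = -1465/331 + (8 - 1855 - 5618)*(-605) = -1465/331 - 7465*(-605) = -1465/331 + 4516325 = 1494902110/331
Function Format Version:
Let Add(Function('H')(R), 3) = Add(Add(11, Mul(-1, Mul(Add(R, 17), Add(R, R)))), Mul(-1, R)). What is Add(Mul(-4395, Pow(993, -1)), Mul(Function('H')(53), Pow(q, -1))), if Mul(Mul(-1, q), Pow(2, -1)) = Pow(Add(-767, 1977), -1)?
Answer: Rational(1494902110, 331) ≈ 4.5163e+6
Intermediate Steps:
Function('H')(R) = Add(8, Mul(-1, R), Mul(-2, R, Add(17, R))) (Function('H')(R) = Add(-3, Add(Add(11, Mul(-1, Mul(Add(R, 17), Add(R, R)))), Mul(-1, R))) = Add(-3, Add(Add(11, Mul(-1, Mul(Add(17, R), Mul(2, R)))), Mul(-1, R))) = Add(-3, Add(Add(11, Mul(-1, Mul(2, R, Add(17, R)))), Mul(-1, R))) = Add(-3, Add(Add(11, Mul(-2, R, Add(17, R))), Mul(-1, R))) = Add(-3, Add(11, Mul(-1, R), Mul(-2, R, Add(17, R)))) = Add(8, Mul(-1, R), Mul(-2, R, Add(17, R))))
q = Rational(-1, 605) (q = Mul(-2, Pow(Add(-767, 1977), -1)) = Mul(-2, Pow(1210, -1)) = Mul(-2, Rational(1, 1210)) = Rational(-1, 605) ≈ -0.0016529)
Add(Mul(-4395, Pow(993, -1)), Mul(Function('H')(53), Pow(q, -1))) = Add(Mul(-4395, Pow(993, -1)), Mul(Add(8, Mul(-35, 53), Mul(-2, Pow(53, 2))), Pow(Rational(-1, 605), -1))) = Add(Mul(-4395, Rational(1, 993)), Mul(Add(8, -1855, Mul(-2, 2809)), -605)) = Add(Rational(-1465, 331), Mul(Add(8, -1855, -5618), -605)) = Add(Rational(-1465, 331), Mul(-7465, -605)) = Add(Rational(-1465, 331), 4516325) = Rational(1494902110, 331)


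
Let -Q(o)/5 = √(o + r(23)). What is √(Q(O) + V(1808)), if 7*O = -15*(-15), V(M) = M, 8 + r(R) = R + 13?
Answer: √(88592 - 35*√2947)/7 ≈ 42.062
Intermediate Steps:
r(R) = 5 + R (r(R) = -8 + (R + 13) = -8 + (13 + R) = 5 + R)
O = 225/7 (O = (-15*(-15))/7 = (⅐)*225 = 225/7 ≈ 32.143)
Q(o) = -5*√(28 + o) (Q(o) = -5*√(o + (5 + 23)) = -5*√(o + 28) = -5*√(28 + o))
√(Q(O) + V(1808)) = √(-5*√(28 + 225/7) + 1808) = √(-5*√2947/7 + 1808) = √(1808 - 5*√2947/7)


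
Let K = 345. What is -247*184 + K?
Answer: -45103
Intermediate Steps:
-247*184 + K = -247*184 + 345 = -45448 + 345 = -45103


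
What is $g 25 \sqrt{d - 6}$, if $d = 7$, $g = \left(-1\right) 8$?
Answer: $-200$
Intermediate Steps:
$g = -8$
$g 25 \sqrt{d - 6} = \left(-8\right) 25 \sqrt{7 - 6} = - 200 \sqrt{1} = \left(-200\right) 1 = -200$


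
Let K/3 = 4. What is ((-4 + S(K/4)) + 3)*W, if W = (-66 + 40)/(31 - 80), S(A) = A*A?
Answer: 208/49 ≈ 4.2449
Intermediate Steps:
K = 12 (K = 3*4 = 12)
S(A) = A²
W = 26/49 (W = -26/(-49) = -26*(-1/49) = 26/49 ≈ 0.53061)
((-4 + S(K/4)) + 3)*W = ((-4 + (12/4)²) + 3)*(26/49) = ((-4 + (12*(¼))²) + 3)*(26/49) = ((-4 + 3²) + 3)*(26/49) = ((-4 + 9) + 3)*(26/49) = (5 + 3)*(26/49) = 8*(26/49) = 208/49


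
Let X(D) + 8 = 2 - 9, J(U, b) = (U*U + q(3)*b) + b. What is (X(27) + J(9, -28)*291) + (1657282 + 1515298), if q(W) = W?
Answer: 3163544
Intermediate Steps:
J(U, b) = U² + 4*b (J(U, b) = (U*U + 3*b) + b = (U² + 3*b) + b = U² + 4*b)
X(D) = -15 (X(D) = -8 + (2 - 9) = -8 - 7 = -15)
(X(27) + J(9, -28)*291) + (1657282 + 1515298) = (-15 + (9² + 4*(-28))*291) + (1657282 + 1515298) = (-15 + (81 - 112)*291) + 3172580 = (-15 - 31*291) + 3172580 = (-15 - 9021) + 3172580 = -9036 + 3172580 = 3163544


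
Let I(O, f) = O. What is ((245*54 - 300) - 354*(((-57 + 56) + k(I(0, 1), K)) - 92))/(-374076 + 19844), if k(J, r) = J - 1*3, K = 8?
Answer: -23457/177116 ≈ -0.13244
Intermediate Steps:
k(J, r) = -3 + J (k(J, r) = J - 3 = -3 + J)
((245*54 - 300) - 354*(((-57 + 56) + k(I(0, 1), K)) - 92))/(-374076 + 19844) = ((245*54 - 300) - 354*(((-57 + 56) + (-3 + 0)) - 92))/(-374076 + 19844) = ((13230 - 300) - 354*((-1 - 3) - 92))/(-354232) = (12930 - 354*(-4 - 92))*(-1/354232) = (12930 - 354*(-96))*(-1/354232) = (12930 + 33984)*(-1/354232) = 46914*(-1/354232) = -23457/177116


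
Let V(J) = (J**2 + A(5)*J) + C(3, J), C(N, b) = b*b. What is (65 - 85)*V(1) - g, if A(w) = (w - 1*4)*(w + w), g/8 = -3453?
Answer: 27384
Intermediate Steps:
g = -27624 (g = 8*(-3453) = -27624)
C(N, b) = b**2
A(w) = 2*w*(-4 + w) (A(w) = (w - 4)*(2*w) = (-4 + w)*(2*w) = 2*w*(-4 + w))
V(J) = 2*J**2 + 10*J (V(J) = (J**2 + (2*5*(-4 + 5))*J) + J**2 = (J**2 + (2*5*1)*J) + J**2 = (J**2 + 10*J) + J**2 = 2*J**2 + 10*J)
(65 - 85)*V(1) - g = (65 - 85)*(2*1*(5 + 1)) - 1*(-27624) = -40*6 + 27624 = -20*12 + 27624 = -240 + 27624 = 27384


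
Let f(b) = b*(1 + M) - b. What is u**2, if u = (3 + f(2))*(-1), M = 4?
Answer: 121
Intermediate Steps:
f(b) = 4*b (f(b) = b*(1 + 4) - b = b*5 - b = 5*b - b = 4*b)
u = -11 (u = (3 + 4*2)*(-1) = (3 + 8)*(-1) = 11*(-1) = -11)
u**2 = (-11)**2 = 121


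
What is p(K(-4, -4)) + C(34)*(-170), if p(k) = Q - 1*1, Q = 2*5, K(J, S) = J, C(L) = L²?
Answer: -196511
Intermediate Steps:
Q = 10
p(k) = 9 (p(k) = 10 - 1*1 = 10 - 1 = 9)
p(K(-4, -4)) + C(34)*(-170) = 9 + 34²*(-170) = 9 + 1156*(-170) = 9 - 196520 = -196511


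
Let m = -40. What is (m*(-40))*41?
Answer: 65600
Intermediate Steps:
(m*(-40))*41 = -40*(-40)*41 = 1600*41 = 65600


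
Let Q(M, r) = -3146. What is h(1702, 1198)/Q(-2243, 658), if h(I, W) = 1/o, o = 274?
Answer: -1/862004 ≈ -1.1601e-6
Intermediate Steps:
h(I, W) = 1/274
h(1702, 1198)/Q(-2243, 658) = (1/274)/(-3146) = (1/274)*(-1/3146) = -1/862004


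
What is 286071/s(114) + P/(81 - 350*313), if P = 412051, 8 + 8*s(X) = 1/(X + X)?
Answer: -57120964258349/199561987 ≈ -2.8623e+5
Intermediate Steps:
s(X) = -1 + 1/(16*X) (s(X) = -1 + 1/(8*(X + X)) = -1 + 1/(8*((2*X))) = -1 + (1/(2*X))/8 = -1 + 1/(16*X))
286071/s(114) + P/(81 - 350*313) = 286071/(((1/16 - 1*114)/114)) + 412051/(81 - 350*313) = 286071/(((1/16 - 114)/114)) + 412051/(81 - 109550) = 286071/(((1/114)*(-1823/16))) + 412051/(-109469) = 286071/(-1823/1824) + 412051*(-1/109469) = 286071*(-1824/1823) - 412051/109469 = -521793504/1823 - 412051/109469 = -57120964258349/199561987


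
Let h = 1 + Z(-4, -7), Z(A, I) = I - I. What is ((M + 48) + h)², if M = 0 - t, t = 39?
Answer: 100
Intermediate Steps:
M = -39 (M = 0 - 1*39 = 0 - 39 = -39)
Z(A, I) = 0
h = 1 (h = 1 + 0 = 1)
((M + 48) + h)² = ((-39 + 48) + 1)² = (9 + 1)² = 10² = 100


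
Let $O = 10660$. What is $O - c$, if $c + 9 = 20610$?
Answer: $-9941$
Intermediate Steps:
$c = 20601$ ($c = -9 + 20610 = 20601$)
$O - c = 10660 - 20601 = -9941$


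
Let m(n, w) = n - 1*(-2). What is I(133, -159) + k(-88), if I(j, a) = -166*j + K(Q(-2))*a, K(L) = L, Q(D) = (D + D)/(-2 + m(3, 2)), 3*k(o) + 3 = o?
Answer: -65689/3 ≈ -21896.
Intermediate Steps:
m(n, w) = 2 + n (m(n, w) = n + 2 = 2 + n)
k(o) = -1 + o/3
Q(D) = 2*D/3 (Q(D) = (D + D)/(-2 + (2 + 3)) = (2*D)/(-2 + 5) = (2*D)/3 = (2*D)*(⅓) = 2*D/3)
I(j, a) = -166*j - 4*a/3 (I(j, a) = -166*j + ((⅔)*(-2))*a = -166*j - 4*a/3)
I(133, -159) + k(-88) = (-166*133 - 4/3*(-159)) + (-1 + (⅓)*(-88)) = (-22078 + 212) + (-1 - 88/3) = -21866 - 91/3 = -65689/3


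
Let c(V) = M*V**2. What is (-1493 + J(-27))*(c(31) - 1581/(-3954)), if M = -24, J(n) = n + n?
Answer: 47025435275/1318 ≈ 3.5679e+7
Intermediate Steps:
J(n) = 2*n
c(V) = -24*V**2
(-1493 + J(-27))*(c(31) - 1581/(-3954)) = (-1493 + 2*(-27))*(-24*31**2 - 1581/(-3954)) = (-1493 - 54)*(-24*961 - 1581*(-1/3954)) = -1547*(-23064 + 527/1318) = -1547*(-30397825/1318) = 47025435275/1318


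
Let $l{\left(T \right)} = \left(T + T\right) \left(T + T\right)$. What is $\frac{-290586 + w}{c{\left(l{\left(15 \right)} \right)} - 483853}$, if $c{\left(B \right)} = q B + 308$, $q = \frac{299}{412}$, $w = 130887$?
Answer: $\frac{16448997}{49737860} \approx 0.33071$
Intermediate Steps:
$q = \frac{299}{412}$ ($q = 299 \cdot \frac{1}{412} = \frac{299}{412} \approx 0.72573$)
$l{\left(T \right)} = 4 T^{2}$ ($l{\left(T \right)} = 2 T 2 T = 4 T^{2}$)
$c{\left(B \right)} = 308 + \frac{299 B}{412}$ ($c{\left(B \right)} = \frac{299 B}{412} + 308 = 308 + \frac{299 B}{412}$)
$\frac{-290586 + w}{c{\left(l{\left(15 \right)} \right)} - 483853} = \frac{-290586 + 130887}{\left(308 + \frac{299 \cdot 4 \cdot 15^{2}}{412}\right) - 483853} = - \frac{159699}{\left(308 + \frac{299 \cdot 4 \cdot 225}{412}\right) - 483853} = - \frac{159699}{\left(308 + \frac{299}{412} \cdot 900\right) - 483853} = - \frac{159699}{\left(308 + \frac{67275}{103}\right) - 483853} = - \frac{159699}{\frac{98999}{103} - 483853} = - \frac{159699}{- \frac{49737860}{103}} = \left(-159699\right) \left(- \frac{103}{49737860}\right) = \frac{16448997}{49737860}$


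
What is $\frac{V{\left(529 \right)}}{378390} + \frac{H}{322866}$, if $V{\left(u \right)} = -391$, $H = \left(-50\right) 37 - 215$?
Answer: $- \frac{75634663}{10180772145} \approx -0.0074292$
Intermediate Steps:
$H = -2065$ ($H = -1850 - 215 = -2065$)
$\frac{V{\left(529 \right)}}{378390} + \frac{H}{322866} = - \frac{391}{378390} - \frac{2065}{322866} = - \frac{75634663}{10180772145}$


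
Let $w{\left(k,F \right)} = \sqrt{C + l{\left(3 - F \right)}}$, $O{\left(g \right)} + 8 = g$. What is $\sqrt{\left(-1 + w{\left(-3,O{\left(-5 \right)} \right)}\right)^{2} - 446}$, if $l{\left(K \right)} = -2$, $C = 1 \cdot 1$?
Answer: $\sqrt{-446 + \left(-1 + i\right)^{2}} \approx 0.04735 - 21.119 i$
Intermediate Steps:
$C = 1$
$O{\left(g \right)} = -8 + g$
$w{\left(k,F \right)} = i$ ($w{\left(k,F \right)} = \sqrt{1 - 2} = \sqrt{-1} = i$)
$\sqrt{\left(-1 + w{\left(-3,O{\left(-5 \right)} \right)}\right)^{2} - 446} = \sqrt{\left(-1 + i\right)^{2} - 446} = \sqrt{-446 + \left(-1 + i\right)^{2}}$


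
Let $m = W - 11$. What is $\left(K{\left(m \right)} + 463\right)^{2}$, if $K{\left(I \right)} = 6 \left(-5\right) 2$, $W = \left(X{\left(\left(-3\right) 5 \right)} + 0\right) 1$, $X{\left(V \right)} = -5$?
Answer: $162409$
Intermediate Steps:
$W = -5$ ($W = \left(-5 + 0\right) 1 = \left(-5\right) 1 = -5$)
$m = -16$ ($m = -5 - 11 = -16$)
$K{\left(I \right)} = -60$ ($K{\left(I \right)} = \left(-30\right) 2 = -60$)
$\left(K{\left(m \right)} + 463\right)^{2} = \left(-60 + 463\right)^{2} = 403^{2} = 162409$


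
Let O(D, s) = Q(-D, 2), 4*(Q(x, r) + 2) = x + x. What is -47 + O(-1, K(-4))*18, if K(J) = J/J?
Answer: -74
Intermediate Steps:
Q(x, r) = -2 + x/2 (Q(x, r) = -2 + (x + x)/4 = -2 + (2*x)/4 = -2 + x/2)
K(J) = 1
O(D, s) = -2 - D/2 (O(D, s) = -2 + (-D)/2 = -2 - D/2)
-47 + O(-1, K(-4))*18 = -47 + (-2 - ½*(-1))*18 = -47 + (-2 + ½)*18 = -47 - 3/2*18 = -47 - 27 = -74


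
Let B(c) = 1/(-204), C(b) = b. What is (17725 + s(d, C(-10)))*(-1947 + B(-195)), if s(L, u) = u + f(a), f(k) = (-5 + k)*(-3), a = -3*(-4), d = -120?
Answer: -1171310361/34 ≈ -3.4450e+7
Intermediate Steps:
a = 12
f(k) = 15 - 3*k
B(c) = -1/204
s(L, u) = -21 + u (s(L, u) = u + (15 - 3*12) = u + (15 - 36) = u - 21 = -21 + u)
(17725 + s(d, C(-10)))*(-1947 + B(-195)) = (17725 + (-21 - 10))*(-1947 - 1/204) = (17725 - 31)*(-397189/204) = 17694*(-397189/204) = -1171310361/34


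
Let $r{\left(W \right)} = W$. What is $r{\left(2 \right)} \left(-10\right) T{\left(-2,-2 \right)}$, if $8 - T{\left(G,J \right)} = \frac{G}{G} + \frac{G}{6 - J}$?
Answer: $-145$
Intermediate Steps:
$T{\left(G,J \right)} = 7 - \frac{G}{6 - J}$ ($T{\left(G,J \right)} = 8 - \left(\frac{G}{G} + \frac{G}{6 - J}\right) = 8 - \left(1 + \frac{G}{6 - J}\right) = 7 - \frac{G}{6 - J}$)
$r{\left(2 \right)} \left(-10\right) T{\left(-2,-2 \right)} = 2 \left(-10\right) \frac{-42 - 2 + 7 \left(-2\right)}{-6 - 2} = - 20 \frac{-42 - 2 - 14}{-8} = - 20 \left(\left(- \frac{1}{8}\right) \left(-58\right)\right) = \left(-20\right) \frac{29}{4} = -145$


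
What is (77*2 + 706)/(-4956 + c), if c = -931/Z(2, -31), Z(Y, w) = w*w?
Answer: -826460/4763647 ≈ -0.17349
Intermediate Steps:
Z(Y, w) = w²
c = -931/961 (c = -931/((-31)²) = -931/961 ≈ -0.96878)
(77*2 + 706)/(-4956 + c) = (77*2 + 706)/(-4956 - 931/961) = (154 + 706)/(-4763647/961) = 860*(-961/4763647) = -826460/4763647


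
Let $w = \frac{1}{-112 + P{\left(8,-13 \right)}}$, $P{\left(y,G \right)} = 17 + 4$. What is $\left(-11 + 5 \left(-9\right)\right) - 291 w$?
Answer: $- \frac{4805}{91} \approx -52.802$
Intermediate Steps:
$P{\left(y,G \right)} = 21$
$w = - \frac{1}{91}$ ($w = \frac{1}{-112 + 21} = \frac{1}{-91} = - \frac{1}{91} \approx -0.010989$)
$\left(-11 + 5 \left(-9\right)\right) - 291 w = \left(-11 + 5 \left(-9\right)\right) - - \frac{291}{91} = \left(-11 - 45\right) + \frac{291}{91} = -56 + \frac{291}{91} = - \frac{4805}{91}$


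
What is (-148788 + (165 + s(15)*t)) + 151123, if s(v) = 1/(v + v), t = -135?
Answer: 4991/2 ≈ 2495.5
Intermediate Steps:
s(v) = 1/(2*v)
(-148788 + (165 + s(15)*t)) + 151123 = (-148788 + (165 + ((½)/15)*(-135))) + 151123 = (-148788 + (165 + ((½)*(1/15))*(-135))) + 151123 = (-148788 + (165 + (1/30)*(-135))) + 151123 = (-148788 + (165 - 9/2)) + 151123 = (-148788 + 321/2) + 151123 = -297255/2 + 151123 = 4991/2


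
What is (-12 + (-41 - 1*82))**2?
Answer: 18225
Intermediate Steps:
(-12 + (-41 - 1*82))**2 = (-12 + (-41 - 82))**2 = (-12 - 123)**2 = (-135)**2 = 18225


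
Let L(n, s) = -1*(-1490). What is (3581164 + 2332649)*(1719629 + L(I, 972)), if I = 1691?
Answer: 10178375916747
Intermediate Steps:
L(n, s) = 1490
(3581164 + 2332649)*(1719629 + L(I, 972)) = (3581164 + 2332649)*(1719629 + 1490) = 5913813*1721119 = 10178375916747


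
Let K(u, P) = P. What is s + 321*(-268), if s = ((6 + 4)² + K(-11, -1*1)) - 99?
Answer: -86028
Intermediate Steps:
s = 0 (s = ((6 + 4)² - 1*1) - 99 = (10² - 1) - 99 = (100 - 1) - 99 = 99 - 99 = 0)
s + 321*(-268) = 0 + 321*(-268) = 0 - 86028 = -86028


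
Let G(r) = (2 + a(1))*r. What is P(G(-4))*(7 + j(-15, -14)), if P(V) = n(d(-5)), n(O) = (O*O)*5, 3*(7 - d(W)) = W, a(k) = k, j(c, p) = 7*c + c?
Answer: -381940/9 ≈ -42438.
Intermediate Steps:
j(c, p) = 8*c
G(r) = 3*r (G(r) = (2 + 1)*r = 3*r)
d(W) = 7 - W/3
n(O) = 5*O**2 (n(O) = O**2*5 = 5*O**2)
P(V) = 3380/9 (P(V) = 5*(7 - 1/3*(-5))**2 = 5*(7 + 5/3)**2 = 5*(26/3)**2 = 5*(676/9) = 3380/9)
P(G(-4))*(7 + j(-15, -14)) = 3380*(7 + 8*(-15))/9 = 3380*(7 - 120)/9 = (3380/9)*(-113) = -381940/9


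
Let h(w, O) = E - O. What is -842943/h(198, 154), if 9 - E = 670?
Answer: 842943/815 ≈ 1034.3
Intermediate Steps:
E = -661 (E = 9 - 1*670 = 9 - 670 = -661)
h(w, O) = -661 - O
-842943/h(198, 154) = -842943/(-661 - 1*154) = -842943/(-661 - 154) = -842943/(-815) = -842943*(-1/815) = 842943/815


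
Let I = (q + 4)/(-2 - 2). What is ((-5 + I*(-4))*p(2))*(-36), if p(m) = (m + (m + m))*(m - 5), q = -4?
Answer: -3240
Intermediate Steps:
I = 0 (I = (-4 + 4)/(-2 - 2) = 0/(-4) = 0*(-¼) = 0)
p(m) = 3*m*(-5 + m) (p(m) = (m + 2*m)*(-5 + m) = (3*m)*(-5 + m) = 3*m*(-5 + m))
((-5 + I*(-4))*p(2))*(-36) = ((-5 + 0*(-4))*(3*2*(-5 + 2)))*(-36) = ((-5 + 0)*(3*2*(-3)))*(-36) = -5*(-18)*(-36) = 90*(-36) = -3240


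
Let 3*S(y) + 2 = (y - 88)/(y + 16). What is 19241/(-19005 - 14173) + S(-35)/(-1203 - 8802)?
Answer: -2195134763/3784183146 ≈ -0.58008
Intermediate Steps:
S(y) = -2/3 + (-88 + y)/(3*(16 + y)) (S(y) = -2/3 + ((y - 88)/(y + 16))/3 = -2/3 + ((-88 + y)/(16 + y))/3 = -2/3 + (-88 + y)/(3*(16 + y)))
19241/(-19005 - 14173) + S(-35)/(-1203 - 8802) = 19241/(-19005 - 14173) + ((-120 - 1*(-35))/(3*(16 - 35)))/(-1203 - 8802) = 19241/(-33178) + ((1/3)*(-120 + 35)/(-19))/(-10005) = 19241*(-1/33178) + ((1/3)*(-1/19)*(-85))*(-1/10005) = -19241/33178 + (85/57)*(-1/10005) = -19241/33178 - 17/114057 = -2195134763/3784183146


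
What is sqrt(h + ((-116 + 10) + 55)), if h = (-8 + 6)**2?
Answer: I*sqrt(47) ≈ 6.8557*I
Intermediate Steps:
h = 4 (h = (-2)**2 = 4)
sqrt(h + ((-116 + 10) + 55)) = sqrt(4 + ((-116 + 10) + 55)) = sqrt(4 + (-106 + 55)) = sqrt(4 - 51) = sqrt(-47) = I*sqrt(47)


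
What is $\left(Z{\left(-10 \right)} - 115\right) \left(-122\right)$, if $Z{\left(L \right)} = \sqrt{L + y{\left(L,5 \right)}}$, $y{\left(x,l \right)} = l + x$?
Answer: $14030 - 122 i \sqrt{15} \approx 14030.0 - 472.5 i$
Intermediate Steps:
$Z{\left(L \right)} = \sqrt{5 + 2 L}$ ($Z{\left(L \right)} = \sqrt{L + \left(5 + L\right)} = \sqrt{5 + 2 L}$)
$\left(Z{\left(-10 \right)} - 115\right) \left(-122\right) = \left(\sqrt{5 + 2 \left(-10\right)} - 115\right) \left(-122\right) = \left(\sqrt{5 - 20} - 115\right) \left(-122\right) = \left(\sqrt{-15} - 115\right) \left(-122\right) = \left(i \sqrt{15} - 115\right) \left(-122\right) = \left(-115 + i \sqrt{15}\right) \left(-122\right) = 14030 - 122 i \sqrt{15}$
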